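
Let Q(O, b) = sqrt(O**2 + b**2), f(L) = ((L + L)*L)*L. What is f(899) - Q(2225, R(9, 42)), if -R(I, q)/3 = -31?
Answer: 1453145398 - sqrt(4959274) ≈ 1.4531e+9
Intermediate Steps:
R(I, q) = 93 (R(I, q) = -3*(-31) = 93)
f(L) = 2*L**3 (f(L) = ((2*L)*L)*L = (2*L**2)*L = 2*L**3)
f(899) - Q(2225, R(9, 42)) = 2*899**3 - sqrt(2225**2 + 93**2) = 2*726572699 - sqrt(4950625 + 8649) = 1453145398 - sqrt(4959274)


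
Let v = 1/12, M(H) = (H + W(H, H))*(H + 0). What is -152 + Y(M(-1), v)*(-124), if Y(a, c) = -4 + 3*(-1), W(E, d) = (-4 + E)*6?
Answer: 716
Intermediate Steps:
W(E, d) = -24 + 6*E
M(H) = H*(-24 + 7*H) (M(H) = (H + (-24 + 6*H))*(H + 0) = (-24 + 7*H)*H = H*(-24 + 7*H))
v = 1/12 ≈ 0.083333
Y(a, c) = -7 (Y(a, c) = -4 - 3 = -7)
-152 + Y(M(-1), v)*(-124) = -152 - 7*(-124) = -152 + 868 = 716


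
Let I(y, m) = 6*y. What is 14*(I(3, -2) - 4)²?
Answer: 2744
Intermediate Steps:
14*(I(3, -2) - 4)² = 14*(6*3 - 4)² = 14*(18 - 4)² = 14*14² = 14*196 = 2744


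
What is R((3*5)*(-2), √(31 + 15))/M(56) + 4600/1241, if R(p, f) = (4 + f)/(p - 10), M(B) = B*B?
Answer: 144254759/38917760 - √46/125440 ≈ 3.7066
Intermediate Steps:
M(B) = B²
R(p, f) = (4 + f)/(-10 + p)
R((3*5)*(-2), √(31 + 15))/M(56) + 4600/1241 = ((4 + √(31 + 15))/(-10 + (3*5)*(-2)))/(56²) + 4600/1241 = ((4 + √46)/(-10 + 15*(-2)))/3136 + 4600*(1/1241) = ((4 + √46)/(-10 - 30))*(1/3136) + 4600/1241 = ((4 + √46)/(-40))*(1/3136) + 4600/1241 = -(4 + √46)/40*(1/3136) + 4600/1241 = (-⅒ - √46/40)*(1/3136) + 4600/1241 = (-1/31360 - √46/125440) + 4600/1241 = 144254759/38917760 - √46/125440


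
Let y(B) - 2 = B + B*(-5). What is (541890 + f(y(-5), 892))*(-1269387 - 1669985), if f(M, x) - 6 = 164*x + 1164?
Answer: -2026250209456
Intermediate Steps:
y(B) = 2 - 4*B (y(B) = 2 + (B + B*(-5)) = 2 + (B - 5*B) = 2 - 4*B)
f(M, x) = 1170 + 164*x (f(M, x) = 6 + (164*x + 1164) = 6 + (1164 + 164*x) = 1170 + 164*x)
(541890 + f(y(-5), 892))*(-1269387 - 1669985) = (541890 + (1170 + 164*892))*(-1269387 - 1669985) = (541890 + (1170 + 146288))*(-2939372) = (541890 + 147458)*(-2939372) = 689348*(-2939372) = -2026250209456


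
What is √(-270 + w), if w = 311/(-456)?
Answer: 7*I*√287166/228 ≈ 16.452*I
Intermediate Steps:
w = -311/456 (w = 311*(-1/456) = -311/456 ≈ -0.68202)
√(-270 + w) = √(-270 - 311/456) = √(-123431/456) = 7*I*√287166/228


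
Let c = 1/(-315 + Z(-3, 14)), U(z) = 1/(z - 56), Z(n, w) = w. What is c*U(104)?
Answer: -1/14448 ≈ -6.9214e-5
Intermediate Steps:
U(z) = 1/(-56 + z)
c = -1/301 (c = 1/(-315 + 14) = 1/(-301) = -1/301 ≈ -0.0033223)
c*U(104) = -1/(301*(-56 + 104)) = -1/301/48 = -1/301*1/48 = -1/14448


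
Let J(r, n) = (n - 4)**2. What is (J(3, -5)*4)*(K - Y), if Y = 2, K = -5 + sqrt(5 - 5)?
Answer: -2268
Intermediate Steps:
K = -5 (K = -5 + sqrt(0) = -5 + 0 = -5)
J(r, n) = (-4 + n)**2
(J(3, -5)*4)*(K - Y) = ((-4 - 5)**2*4)*(-5 - 1*2) = ((-9)**2*4)*(-5 - 2) = (81*4)*(-7) = 324*(-7) = -2268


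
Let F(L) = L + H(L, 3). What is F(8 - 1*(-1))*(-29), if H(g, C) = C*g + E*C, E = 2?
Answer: -1218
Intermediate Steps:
H(g, C) = 2*C + C*g (H(g, C) = C*g + 2*C = 2*C + C*g)
F(L) = 6 + 4*L (F(L) = L + 3*(2 + L) = L + (6 + 3*L) = 6 + 4*L)
F(8 - 1*(-1))*(-29) = (6 + 4*(8 - 1*(-1)))*(-29) = (6 + 4*(8 + 1))*(-29) = (6 + 4*9)*(-29) = (6 + 36)*(-29) = 42*(-29) = -1218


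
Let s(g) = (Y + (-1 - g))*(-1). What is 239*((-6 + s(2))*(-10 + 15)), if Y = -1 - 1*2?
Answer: 0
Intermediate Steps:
Y = -3 (Y = -1 - 2 = -3)
s(g) = 4 + g (s(g) = (-3 + (-1 - g))*(-1) = (-4 - g)*(-1) = 4 + g)
239*((-6 + s(2))*(-10 + 15)) = 239*((-6 + (4 + 2))*(-10 + 15)) = 239*((-6 + 6)*5) = 239*(0*5) = 239*0 = 0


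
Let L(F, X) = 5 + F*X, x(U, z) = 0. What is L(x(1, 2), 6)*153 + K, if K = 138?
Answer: 903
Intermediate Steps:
L(x(1, 2), 6)*153 + K = (5 + 0*6)*153 + 138 = (5 + 0)*153 + 138 = 5*153 + 138 = 765 + 138 = 903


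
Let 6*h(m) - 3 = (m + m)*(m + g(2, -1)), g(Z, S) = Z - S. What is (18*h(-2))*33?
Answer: -99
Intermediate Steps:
h(m) = ½ + m*(3 + m)/3 (h(m) = ½ + ((m + m)*(m + (2 - 1*(-1))))/6 = ½ + ((2*m)*(m + (2 + 1)))/6 = ½ + ((2*m)*(m + 3))/6 = ½ + ((2*m)*(3 + m))/6 = ½ + (2*m*(3 + m))/6 = ½ + m*(3 + m)/3)
(18*h(-2))*33 = (18*(½ - 2 + (⅓)*(-2)²))*33 = (18*(½ - 2 + (⅓)*4))*33 = (18*(½ - 2 + 4/3))*33 = (18*(-⅙))*33 = -3*33 = -99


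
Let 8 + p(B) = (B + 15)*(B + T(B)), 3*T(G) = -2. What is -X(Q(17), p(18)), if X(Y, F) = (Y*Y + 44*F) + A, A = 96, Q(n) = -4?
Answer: -24928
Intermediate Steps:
T(G) = -2/3 (T(G) = (1/3)*(-2) = -2/3)
p(B) = -8 + (15 + B)*(-2/3 + B) (p(B) = -8 + (B + 15)*(B - 2/3) = -8 + (15 + B)*(-2/3 + B))
X(Y, F) = 96 + Y**2 + 44*F (X(Y, F) = (Y*Y + 44*F) + 96 = (Y**2 + 44*F) + 96 = 96 + Y**2 + 44*F)
-X(Q(17), p(18)) = -(96 + (-4)**2 + 44*(-18 + 18**2 + (43/3)*18)) = -(96 + 16 + 44*(-18 + 324 + 258)) = -(96 + 16 + 44*564) = -(96 + 16 + 24816) = -1*24928 = -24928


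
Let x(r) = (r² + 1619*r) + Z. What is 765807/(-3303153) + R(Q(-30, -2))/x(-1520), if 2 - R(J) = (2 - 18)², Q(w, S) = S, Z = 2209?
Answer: -5367046135/23321990403 ≈ -0.23013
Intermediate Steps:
x(r) = 2209 + r² + 1619*r (x(r) = (r² + 1619*r) + 2209 = 2209 + r² + 1619*r)
R(J) = -254 (R(J) = 2 - (2 - 18)² = 2 - 1*(-16)² = 2 - 1*256 = 2 - 256 = -254)
765807/(-3303153) + R(Q(-30, -2))/x(-1520) = 765807/(-3303153) - 254/(2209 + (-1520)² + 1619*(-1520)) = 765807*(-1/3303153) - 254/(2209 + 2310400 - 2460880) = -36467/157293 - 254/(-148271) = -36467/157293 - 254*(-1/148271) = -36467/157293 + 254/148271 = -5367046135/23321990403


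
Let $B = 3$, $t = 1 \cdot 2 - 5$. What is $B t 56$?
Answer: $-504$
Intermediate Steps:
$t = -3$ ($t = 2 - 5 = -3$)
$B t 56 = 3 \left(-3\right) 56 = \left(-9\right) 56 = -504$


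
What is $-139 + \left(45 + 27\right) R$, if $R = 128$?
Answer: $9077$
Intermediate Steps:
$-139 + \left(45 + 27\right) R = -139 + \left(45 + 27\right) 128 = -139 + 72 \cdot 128 = -139 + 9216 = 9077$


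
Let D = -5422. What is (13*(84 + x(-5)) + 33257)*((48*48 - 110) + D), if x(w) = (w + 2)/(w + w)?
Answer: -554455806/5 ≈ -1.1089e+8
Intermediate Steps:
x(w) = (2 + w)/(2*w) (x(w) = (2 + w)/((2*w)) = (2 + w)*(1/(2*w)) = (2 + w)/(2*w))
(13*(84 + x(-5)) + 33257)*((48*48 - 110) + D) = (13*(84 + (½)*(2 - 5)/(-5)) + 33257)*((48*48 - 110) - 5422) = (13*(84 + (½)*(-⅕)*(-3)) + 33257)*((2304 - 110) - 5422) = (13*(84 + 3/10) + 33257)*(2194 - 5422) = (13*(843/10) + 33257)*(-3228) = (10959/10 + 33257)*(-3228) = (343529/10)*(-3228) = -554455806/5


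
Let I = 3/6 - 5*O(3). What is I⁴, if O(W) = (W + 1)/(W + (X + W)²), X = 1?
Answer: 194481/2085136 ≈ 0.093270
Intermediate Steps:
O(W) = (1 + W)/(W + (1 + W)²) (O(W) = (W + 1)/(W + (1 + W)²) = (1 + W)/(W + (1 + W)²))
I = -21/38 (I = 3/6 - 5*(1 + 3)/(3 + (1 + 3)²) = 3*(⅙) - 5*4/(3 + 4²) = ½ - 5*4/(3 + 16) = ½ - 5*4/19 = ½ - 20/19 = -21/38 ≈ -0.55263)
I⁴ = (-21/38)⁴ = 194481/2085136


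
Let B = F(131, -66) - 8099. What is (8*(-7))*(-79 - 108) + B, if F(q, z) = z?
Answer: 2307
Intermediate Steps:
B = -8165 (B = -66 - 8099 = -8165)
(8*(-7))*(-79 - 108) + B = (8*(-7))*(-79 - 108) - 8165 = -56*(-187) - 8165 = 10472 - 8165 = 2307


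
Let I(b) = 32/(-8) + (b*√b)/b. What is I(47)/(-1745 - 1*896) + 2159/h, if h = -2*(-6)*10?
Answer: 5702399/316920 - √47/2641 ≈ 17.991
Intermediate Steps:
h = 120 (h = 12*10 = 120)
I(b) = -4 + √b (I(b) = 32*(-⅛) + b^(3/2)/b = -4 + √b)
I(47)/(-1745 - 1*896) + 2159/h = (-4 + √47)/(-1745 - 1*896) + 2159/120 = (-4 + √47)/(-1745 - 896) + 2159*(1/120) = (-4 + √47)/(-2641) + 2159/120 = (-4 + √47)*(-1/2641) + 2159/120 = (4/2641 - √47/2641) + 2159/120 = 5702399/316920 - √47/2641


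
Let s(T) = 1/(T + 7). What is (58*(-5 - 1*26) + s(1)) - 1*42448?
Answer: -353967/8 ≈ -44246.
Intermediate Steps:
s(T) = 1/(7 + T)
(58*(-5 - 1*26) + s(1)) - 1*42448 = (58*(-5 - 1*26) + 1/(7 + 1)) - 1*42448 = (58*(-5 - 26) + 1/8) - 42448 = (58*(-31) + ⅛) - 42448 = (-1798 + ⅛) - 42448 = -14383/8 - 42448 = -353967/8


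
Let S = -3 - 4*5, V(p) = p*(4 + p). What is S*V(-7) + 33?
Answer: -450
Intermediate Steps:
S = -23 (S = -3 - 20 = -23)
S*V(-7) + 33 = -(-161)*(4 - 7) + 33 = -(-161)*(-3) + 33 = -23*21 + 33 = -483 + 33 = -450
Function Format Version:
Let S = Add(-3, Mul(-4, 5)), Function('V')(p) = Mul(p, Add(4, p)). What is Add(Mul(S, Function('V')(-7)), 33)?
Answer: -450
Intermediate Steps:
S = -23 (S = Add(-3, -20) = -23)
Add(Mul(S, Function('V')(-7)), 33) = Add(Mul(-23, Mul(-7, Add(4, -7))), 33) = Add(Mul(-23, Mul(-7, -3)), 33) = Add(Mul(-23, 21), 33) = Add(-483, 33) = -450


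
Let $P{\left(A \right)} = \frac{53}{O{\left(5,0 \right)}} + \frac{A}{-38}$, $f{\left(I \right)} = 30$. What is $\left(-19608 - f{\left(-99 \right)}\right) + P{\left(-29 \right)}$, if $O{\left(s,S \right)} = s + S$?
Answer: $- \frac{3729061}{190} \approx -19627.0$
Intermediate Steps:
$O{\left(s,S \right)} = S + s$
$P{\left(A \right)} = \frac{53}{5} - \frac{A}{38}$ ($P{\left(A \right)} = \frac{53}{0 + 5} + \frac{A}{-38} = \frac{53}{5} + A \left(- \frac{1}{38}\right) = 53 \cdot \frac{1}{5} - \frac{A}{38} = \frac{53}{5} - \frac{A}{38}$)
$\left(-19608 - f{\left(-99 \right)}\right) + P{\left(-29 \right)} = \left(-19608 - 30\right) + \left(\frac{53}{5} - - \frac{29}{38}\right) = \left(-19608 - 30\right) + \left(\frac{53}{5} + \frac{29}{38}\right) = -19638 + \frac{2159}{190} = - \frac{3729061}{190}$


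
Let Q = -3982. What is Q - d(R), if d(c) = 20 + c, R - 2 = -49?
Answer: -3955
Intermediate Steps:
R = -47 (R = 2 - 49 = -47)
Q - d(R) = -3982 - (20 - 47) = -3982 - 1*(-27) = -3982 + 27 = -3955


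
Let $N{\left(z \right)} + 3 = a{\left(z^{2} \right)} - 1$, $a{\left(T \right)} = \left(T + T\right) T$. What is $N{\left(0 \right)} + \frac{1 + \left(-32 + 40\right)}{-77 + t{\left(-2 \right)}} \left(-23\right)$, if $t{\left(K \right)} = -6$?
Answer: $- \frac{125}{83} \approx -1.506$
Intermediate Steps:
$a{\left(T \right)} = 2 T^{2}$ ($a{\left(T \right)} = 2 T T = 2 T^{2}$)
$N{\left(z \right)} = -4 + 2 z^{4}$ ($N{\left(z \right)} = -3 + \left(2 \left(z^{2}\right)^{2} - 1\right) = -3 + \left(2 z^{4} - 1\right) = -3 + \left(-1 + 2 z^{4}\right) = -4 + 2 z^{4}$)
$N{\left(0 \right)} + \frac{1 + \left(-32 + 40\right)}{-77 + t{\left(-2 \right)}} \left(-23\right) = \left(-4 + 2 \cdot 0^{4}\right) + \frac{1 + \left(-32 + 40\right)}{-77 - 6} \left(-23\right) = \left(-4 + 2 \cdot 0\right) + \frac{1 + 8}{-83} \left(-23\right) = \left(-4 + 0\right) + 9 \left(- \frac{1}{83}\right) \left(-23\right) = -4 - - \frac{207}{83} = -4 + \frac{207}{83} = - \frac{125}{83}$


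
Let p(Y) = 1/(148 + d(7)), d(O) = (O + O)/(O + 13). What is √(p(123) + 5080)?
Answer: 3*√1248083710/1487 ≈ 71.274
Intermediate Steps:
d(O) = 2*O/(13 + O) (d(O) = (2*O)/(13 + O) = 2*O/(13 + O))
p(Y) = 10/1487 (p(Y) = 1/(148 + 2*7/(13 + 7)) = 1/(148 + 2*7/20) = 1/(148 + 2*7*(1/20)) = 1/(148 + 7/10) = 1/(1487/10) = 10/1487)
√(p(123) + 5080) = √(10/1487 + 5080) = √(7553970/1487) = 3*√1248083710/1487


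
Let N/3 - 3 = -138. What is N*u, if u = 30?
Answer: -12150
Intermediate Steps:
N = -405 (N = 9 + 3*(-138) = 9 - 414 = -405)
N*u = -405*30 = -12150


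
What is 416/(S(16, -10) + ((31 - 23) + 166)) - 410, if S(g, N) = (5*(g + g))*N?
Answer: -292538/713 ≈ -410.29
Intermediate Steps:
S(g, N) = 10*N*g (S(g, N) = (5*(2*g))*N = (10*g)*N = 10*N*g)
416/(S(16, -10) + ((31 - 23) + 166)) - 410 = 416/(10*(-10)*16 + ((31 - 23) + 166)) - 410 = 416/(-1600 + (8 + 166)) - 410 = 416/(-1600 + 174) - 410 = 416/(-1426) - 410 = 416*(-1/1426) - 410 = -208/713 - 410 = -292538/713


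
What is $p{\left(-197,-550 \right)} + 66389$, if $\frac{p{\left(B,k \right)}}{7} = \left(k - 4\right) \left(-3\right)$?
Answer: $78023$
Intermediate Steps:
$p{\left(B,k \right)} = 84 - 21 k$ ($p{\left(B,k \right)} = 7 \left(k - 4\right) \left(-3\right) = 7 \left(-4 + k\right) \left(-3\right) = 7 \left(12 - 3 k\right) = 84 - 21 k$)
$p{\left(-197,-550 \right)} + 66389 = \left(84 - -11550\right) + 66389 = \left(84 + 11550\right) + 66389 = 11634 + 66389 = 78023$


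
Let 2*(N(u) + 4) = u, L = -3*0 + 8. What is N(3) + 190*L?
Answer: 3035/2 ≈ 1517.5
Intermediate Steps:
L = 8 (L = 0 + 8 = 8)
N(u) = -4 + u/2
N(3) + 190*L = (-4 + (1/2)*3) + 190*8 = (-4 + 3/2) + 1520 = -5/2 + 1520 = 3035/2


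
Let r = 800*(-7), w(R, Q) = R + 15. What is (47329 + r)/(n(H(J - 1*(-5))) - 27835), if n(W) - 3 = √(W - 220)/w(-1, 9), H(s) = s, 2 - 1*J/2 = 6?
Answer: -227634699488/151825564127 - 584206*I*√223/151825564127 ≈ -1.4993 - 5.7461e-5*I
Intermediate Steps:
w(R, Q) = 15 + R
J = -8 (J = 4 - 2*6 = 4 - 12 = -8)
r = -5600
n(W) = 3 + √(-220 + W)/14 (n(W) = 3 + √(W - 220)/(15 - 1) = 3 + √(-220 + W)/14)
(47329 + r)/(n(H(J - 1*(-5))) - 27835) = (47329 - 5600)/((3 + √(-220 + (-8 - 1*(-5)))/14) - 27835) = 41729/((3 + √(-220 + (-8 + 5))/14) - 27835) = 41729/((3 + √(-220 - 3)/14) - 27835) = 41729/((3 + √(-223)/14) - 27835) = 41729/((3 + (I*√223)/14) - 27835) = 41729/((3 + I*√223/14) - 27835) = 41729/(-27832 + I*√223/14)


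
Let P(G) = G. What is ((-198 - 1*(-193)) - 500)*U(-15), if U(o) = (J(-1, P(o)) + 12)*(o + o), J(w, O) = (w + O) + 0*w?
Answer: -60600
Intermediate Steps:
J(w, O) = O + w (J(w, O) = (O + w) + 0 = O + w)
U(o) = 2*o*(11 + o) (U(o) = ((o - 1) + 12)*(o + o) = ((-1 + o) + 12)*(2*o) = (11 + o)*(2*o) = 2*o*(11 + o))
((-198 - 1*(-193)) - 500)*U(-15) = ((-198 - 1*(-193)) - 500)*(2*(-15)*(11 - 15)) = ((-198 + 193) - 500)*(2*(-15)*(-4)) = (-5 - 500)*120 = -505*120 = -60600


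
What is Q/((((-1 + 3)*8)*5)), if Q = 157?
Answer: 157/80 ≈ 1.9625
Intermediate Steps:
Q/((((-1 + 3)*8)*5)) = 157/((((-1 + 3)*8)*5)) = 157/(((2*8)*5)) = 157/((16*5)) = 157/80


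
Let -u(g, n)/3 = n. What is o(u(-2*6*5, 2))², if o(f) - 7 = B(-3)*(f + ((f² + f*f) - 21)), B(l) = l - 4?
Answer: 94864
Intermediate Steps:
u(g, n) = -3*n
B(l) = -4 + l
o(f) = 154 - 14*f² - 7*f (o(f) = 7 + (-4 - 3)*(f + ((f² + f*f) - 21)) = 7 - 7*(f + ((f² + f²) - 21)) = 7 - 7*(f + (2*f² - 21)) = 7 - 7*(f + (-21 + 2*f²)) = 7 - 7*(-21 + f + 2*f²) = 7 + (147 - 14*f² - 7*f) = 154 - 14*f² - 7*f)
o(u(-2*6*5, 2))² = (154 - 14*(-3*2)² - (-21)*2)² = (154 - 14*(-6)² - 7*(-6))² = (154 - 14*36 + 42)² = (154 - 504 + 42)² = (-308)² = 94864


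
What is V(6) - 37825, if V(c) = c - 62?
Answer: -37881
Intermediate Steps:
V(c) = -62 + c
V(6) - 37825 = (-62 + 6) - 37825 = -56 - 37825 = -37881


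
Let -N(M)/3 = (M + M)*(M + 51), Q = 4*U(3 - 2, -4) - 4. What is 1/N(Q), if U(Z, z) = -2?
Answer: 1/2808 ≈ 0.00035613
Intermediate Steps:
Q = -12 (Q = 4*(-2) - 4 = -8 - 4 = -12)
N(M) = -6*M*(51 + M) (N(M) = -3*(M + M)*(M + 51) = -3*2*M*(51 + M) = -6*M*(51 + M))
1/N(Q) = 1/(-6*(-12)*(51 - 12)) = 1/(-6*(-12)*39) = 1/2808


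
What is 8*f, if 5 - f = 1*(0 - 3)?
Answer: 64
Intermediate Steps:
f = 8 (f = 5 - (0 - 3) = 5 - (-3) = 5 - 1*(-3) = 5 + 3 = 8)
8*f = 8*8 = 64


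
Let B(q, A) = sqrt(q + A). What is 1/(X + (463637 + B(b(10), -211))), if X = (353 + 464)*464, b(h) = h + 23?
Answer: 842725/710185425803 - I*sqrt(178)/710185425803 ≈ 1.1866e-6 - 1.8786e-11*I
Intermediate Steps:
b(h) = 23 + h
B(q, A) = sqrt(A + q)
X = 379088 (X = 817*464 = 379088)
1/(X + (463637 + B(b(10), -211))) = 1/(379088 + (463637 + sqrt(-211 + (23 + 10)))) = 1/(379088 + (463637 + sqrt(-211 + 33))) = 1/(379088 + (463637 + sqrt(-178))) = 1/(379088 + (463637 + I*sqrt(178))) = 1/(842725 + I*sqrt(178))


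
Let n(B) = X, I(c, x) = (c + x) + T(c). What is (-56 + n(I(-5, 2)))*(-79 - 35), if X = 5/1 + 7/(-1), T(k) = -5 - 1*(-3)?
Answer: 6612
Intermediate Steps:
T(k) = -2 (T(k) = -5 + 3 = -2)
I(c, x) = -2 + c + x (I(c, x) = (c + x) - 2 = -2 + c + x)
X = -2 (X = 5*1 + 7*(-1) = 5 - 7 = -2)
n(B) = -2
(-56 + n(I(-5, 2)))*(-79 - 35) = (-56 - 2)*(-79 - 35) = -58*(-114) = 6612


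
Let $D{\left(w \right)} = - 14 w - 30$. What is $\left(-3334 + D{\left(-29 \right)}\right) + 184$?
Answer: $-2774$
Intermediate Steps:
$D{\left(w \right)} = -30 - 14 w$
$\left(-3334 + D{\left(-29 \right)}\right) + 184 = \left(-3334 - -376\right) + 184 = \left(-3334 + \left(-30 + 406\right)\right) + 184 = \left(-3334 + 376\right) + 184 = -2958 + 184 = -2774$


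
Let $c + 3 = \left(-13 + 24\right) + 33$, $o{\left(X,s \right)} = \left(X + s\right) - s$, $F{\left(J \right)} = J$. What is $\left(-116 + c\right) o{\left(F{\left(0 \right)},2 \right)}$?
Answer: $0$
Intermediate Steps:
$o{\left(X,s \right)} = X$
$c = 41$ ($c = -3 + \left(\left(-13 + 24\right) + 33\right) = -3 + \left(11 + 33\right) = -3 + 44 = 41$)
$\left(-116 + c\right) o{\left(F{\left(0 \right)},2 \right)} = \left(-116 + 41\right) 0 = \left(-75\right) 0 = 0$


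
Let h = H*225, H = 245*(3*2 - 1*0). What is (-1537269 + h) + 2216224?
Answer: 1009705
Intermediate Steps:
H = 1470 (H = 245*(6 + 0) = 245*6 = 1470)
h = 330750 (h = 1470*225 = 330750)
(-1537269 + h) + 2216224 = (-1537269 + 330750) + 2216224 = -1206519 + 2216224 = 1009705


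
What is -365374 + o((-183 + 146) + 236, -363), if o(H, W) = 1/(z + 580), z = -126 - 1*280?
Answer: -63575075/174 ≈ -3.6537e+5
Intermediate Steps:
z = -406 (z = -126 - 280 = -406)
o(H, W) = 1/174 (o(H, W) = 1/(-406 + 580) = 1/174)
-365374 + o((-183 + 146) + 236, -363) = -365374 + 1/174 = -63575075/174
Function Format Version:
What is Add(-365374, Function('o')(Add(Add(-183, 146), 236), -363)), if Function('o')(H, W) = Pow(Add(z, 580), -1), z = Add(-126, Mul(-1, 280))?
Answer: Rational(-63575075, 174) ≈ -3.6537e+5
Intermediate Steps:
z = -406 (z = Add(-126, -280) = -406)
Function('o')(H, W) = Rational(1, 174) (Function('o')(H, W) = Pow(Add(-406, 580), -1) = Pow(174, -1) = Rational(1, 174))
Add(-365374, Function('o')(Add(Add(-183, 146), 236), -363)) = Add(-365374, Rational(1, 174)) = Rational(-63575075, 174)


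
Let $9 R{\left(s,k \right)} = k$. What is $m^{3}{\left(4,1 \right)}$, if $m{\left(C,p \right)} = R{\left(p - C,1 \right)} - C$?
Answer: $- \frac{42875}{729} \approx -58.813$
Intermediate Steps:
$R{\left(s,k \right)} = \frac{k}{9}$
$m{\left(C,p \right)} = \frac{1}{9} - C$ ($m{\left(C,p \right)} = \frac{1}{9} \cdot 1 - C = \frac{1}{9} - C$)
$m^{3}{\left(4,1 \right)} = \left(\frac{1}{9} - 4\right)^{3} = \left(- \frac{35}{9}\right)^{3} = - \frac{42875}{729}$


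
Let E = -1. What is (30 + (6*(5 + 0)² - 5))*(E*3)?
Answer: -525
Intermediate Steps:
(30 + (6*(5 + 0)² - 5))*(E*3) = (30 + (6*(5 + 0)² - 5))*(-1*3) = (30 + (6*5² - 5))*(-3) = (30 + (6*25 - 5))*(-3) = (30 + (150 - 5))*(-3) = (30 + 145)*(-3) = 175*(-3) = -525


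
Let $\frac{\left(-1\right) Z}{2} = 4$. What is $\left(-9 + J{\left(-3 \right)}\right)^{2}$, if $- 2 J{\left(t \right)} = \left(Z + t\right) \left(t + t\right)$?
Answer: $1764$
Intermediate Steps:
$Z = -8$ ($Z = \left(-2\right) 4 = -8$)
$J{\left(t \right)} = - t \left(-8 + t\right)$ ($J{\left(t \right)} = - \frac{\left(-8 + t\right) \left(t + t\right)}{2} = - \frac{\left(-8 + t\right) 2 t}{2} = - \frac{2 t \left(-8 + t\right)}{2} = - t \left(-8 + t\right)$)
$\left(-9 + J{\left(-3 \right)}\right)^{2} = \left(-9 - 3 \left(8 - -3\right)\right)^{2} = \left(-9 - 3 \left(8 + 3\right)\right)^{2} = \left(-9 - 33\right)^{2} = \left(-42\right)^{2} = 1764$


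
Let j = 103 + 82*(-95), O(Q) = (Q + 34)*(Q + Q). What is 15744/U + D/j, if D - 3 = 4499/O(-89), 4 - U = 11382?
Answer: -53873253391/38920895270 ≈ -1.3842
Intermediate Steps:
U = -11378 (U = 4 - 1*11382 = 4 - 11382 = -11378)
O(Q) = 2*Q*(34 + Q) (O(Q) = (34 + Q)*(2*Q) = 2*Q*(34 + Q))
j = -7687 (j = 103 - 7790 = -7687)
D = 3079/890 (D = 3 + 4499/((2*(-89)*(34 - 89))) = 3 + 4499/((2*(-89)*(-55))) = 3 + 4499/9790 = 3 + 4499*(1/9790) = 3 + 409/890 = 3079/890 ≈ 3.4595)
15744/U + D/j = 15744/(-11378) + (3079/890)/(-7687) = 15744*(-1/11378) + (3079/890)*(-1/7687) = -7872/5689 - 3079/6841430 = -53873253391/38920895270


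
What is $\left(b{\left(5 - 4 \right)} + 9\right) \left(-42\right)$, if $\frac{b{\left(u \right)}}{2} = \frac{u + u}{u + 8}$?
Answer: $- \frac{1190}{3} \approx -396.67$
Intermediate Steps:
$b{\left(u \right)} = \frac{4 u}{8 + u}$ ($b{\left(u \right)} = 2 \frac{u + u}{u + 8} = 2 \frac{2 u}{8 + u} = \frac{4 u}{8 + u}$)
$\left(b{\left(5 - 4 \right)} + 9\right) \left(-42\right) = \left(\frac{4 \left(5 - 4\right)}{8 + \left(5 - 4\right)} + 9\right) \left(-42\right) = \left(4 \cdot 1 \frac{1}{8 + 1} + 9\right) \left(-42\right) = \left(4 \cdot 1 \cdot \frac{1}{9} + 9\right) \left(-42\right) = \left(\frac{4}{9} + 9\right) \left(-42\right) = \frac{85}{9} \left(-42\right) = - \frac{1190}{3}$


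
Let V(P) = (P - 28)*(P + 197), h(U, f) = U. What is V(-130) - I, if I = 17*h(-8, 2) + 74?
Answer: -10524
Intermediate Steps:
V(P) = (-28 + P)*(197 + P)
I = -62 (I = 17*(-8) + 74 = -136 + 74 = -62)
V(-130) - I = (-5516 + (-130)² + 169*(-130)) - 1*(-62) = (-5516 + 16900 - 21970) + 62 = -10586 + 62 = -10524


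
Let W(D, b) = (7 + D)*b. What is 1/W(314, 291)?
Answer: 1/93411 ≈ 1.0705e-5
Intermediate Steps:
W(D, b) = b*(7 + D)
1/W(314, 291) = 1/(291*(7 + 314)) = 1/(291*321) = 1/93411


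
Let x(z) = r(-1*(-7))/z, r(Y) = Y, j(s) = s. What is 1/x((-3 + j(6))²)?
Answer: 9/7 ≈ 1.2857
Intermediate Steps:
x(z) = 7/z (x(z) = (-1*(-7))/z = 7/z)
1/x((-3 + j(6))²) = 1/(7/((-3 + 6)²)) = 1/(7/(3²)) = 1/(7/9) = 9/7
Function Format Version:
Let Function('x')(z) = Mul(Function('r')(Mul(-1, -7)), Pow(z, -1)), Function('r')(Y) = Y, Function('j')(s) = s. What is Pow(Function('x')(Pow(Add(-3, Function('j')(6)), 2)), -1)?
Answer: Rational(9, 7) ≈ 1.2857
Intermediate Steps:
Function('x')(z) = Mul(7, Pow(z, -1)) (Function('x')(z) = Mul(Mul(-1, -7), Pow(z, -1)) = Mul(7, Pow(z, -1)))
Pow(Function('x')(Pow(Add(-3, Function('j')(6)), 2)), -1) = Pow(Mul(7, Pow(Pow(Add(-3, 6), 2), -1)), -1) = Pow(Mul(7, Pow(Pow(3, 2), -1)), -1) = Pow(Mul(7, Pow(9, -1)), -1) = Pow(Mul(7, Rational(1, 9)), -1) = Pow(Rational(7, 9), -1) = Rational(9, 7)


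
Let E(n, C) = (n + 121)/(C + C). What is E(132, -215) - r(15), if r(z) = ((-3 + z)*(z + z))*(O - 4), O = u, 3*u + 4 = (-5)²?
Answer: -464653/430 ≈ -1080.6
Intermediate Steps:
E(n, C) = (121 + n)/(2*C) (E(n, C) = (121 + n)/((2*C)) = (121 + n)*(1/(2*C)) = (121 + n)/(2*C))
u = 7 (u = -4/3 + (⅓)*(-5)² = -4/3 + (⅓)*25 = -4/3 + 25/3 = 7)
O = 7
r(z) = 6*z*(-3 + z) (r(z) = ((-3 + z)*(z + z))*(7 - 4) = ((-3 + z)*(2*z))*3 = (2*z*(-3 + z))*3 = 6*z*(-3 + z))
E(132, -215) - r(15) = (½)*(121 + 132)/(-215) - 6*15*(-3 + 15) = (½)*(-1/215)*253 - 6*15*12 = -253/430 - 1*1080 = -253/430 - 1080 = -464653/430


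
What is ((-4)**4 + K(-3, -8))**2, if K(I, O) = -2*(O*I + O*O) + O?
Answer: 5184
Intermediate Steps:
K(I, O) = O - 2*O**2 - 2*I*O (K(I, O) = -2*(I*O + O**2) + O = -2*(O**2 + I*O) + O = (-2*O**2 - 2*I*O) + O = O - 2*O**2 - 2*I*O)
((-4)**4 + K(-3, -8))**2 = ((-4)**4 - 8*(1 - 2*(-3) - 2*(-8)))**2 = (256 - 8*(1 + 6 + 16))**2 = (256 - 8*23)**2 = (256 - 184)**2 = 72**2 = 5184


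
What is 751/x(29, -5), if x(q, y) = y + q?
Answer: 751/24 ≈ 31.292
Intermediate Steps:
x(q, y) = q + y
751/x(29, -5) = 751/(29 - 5) = 751/24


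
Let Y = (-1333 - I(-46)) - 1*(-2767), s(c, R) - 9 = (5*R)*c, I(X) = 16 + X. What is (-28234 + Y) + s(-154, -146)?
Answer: 85659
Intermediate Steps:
s(c, R) = 9 + 5*R*c (s(c, R) = 9 + (5*R)*c = 9 + 5*R*c)
Y = 1464 (Y = (-1333 - (16 - 46)) - 1*(-2767) = (-1333 - 1*(-30)) + 2767 = (-1333 + 30) + 2767 = -1303 + 2767 = 1464)
(-28234 + Y) + s(-154, -146) = (-28234 + 1464) + (9 + 5*(-146)*(-154)) = -26770 + (9 + 112420) = -26770 + 112429 = 85659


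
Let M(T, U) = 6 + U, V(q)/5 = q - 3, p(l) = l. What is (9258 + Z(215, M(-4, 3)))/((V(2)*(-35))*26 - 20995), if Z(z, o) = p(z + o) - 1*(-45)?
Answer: -9527/16445 ≈ -0.57932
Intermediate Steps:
V(q) = -15 + 5*q (V(q) = 5*(q - 3) = 5*(-3 + q) = -15 + 5*q)
Z(z, o) = 45 + o + z (Z(z, o) = (z + o) - 1*(-45) = (o + z) + 45 = 45 + o + z)
(9258 + Z(215, M(-4, 3)))/((V(2)*(-35))*26 - 20995) = (9258 + (45 + (6 + 3) + 215))/(((-15 + 5*2)*(-35))*26 - 20995) = (9258 + (45 + 9 + 215))/(((-15 + 10)*(-35))*26 - 20995) = (9258 + 269)/(-5*(-35)*26 - 20995) = 9527/(175*26 - 20995) = 9527/(4550 - 20995) = 9527/(-16445) = 9527*(-1/16445) = -9527/16445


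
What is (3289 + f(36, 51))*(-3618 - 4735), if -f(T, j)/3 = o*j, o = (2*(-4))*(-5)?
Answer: 23647343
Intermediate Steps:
o = 40 (o = -8*(-5) = 40)
f(T, j) = -120*j
(3289 + f(36, 51))*(-3618 - 4735) = (3289 - 120*51)*(-3618 - 4735) = (3289 - 6120)*(-8353) = -2831*(-8353) = 23647343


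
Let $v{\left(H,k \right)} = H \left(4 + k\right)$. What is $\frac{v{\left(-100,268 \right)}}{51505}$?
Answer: $- \frac{5440}{10301} \approx -0.5281$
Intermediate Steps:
$\frac{v{\left(-100,268 \right)}}{51505} = \frac{\left(-100\right) \left(4 + 268\right)}{51505} = \left(-100\right) 272 \cdot \frac{1}{51505} = \left(-27200\right) \frac{1}{51505} = - \frac{5440}{10301}$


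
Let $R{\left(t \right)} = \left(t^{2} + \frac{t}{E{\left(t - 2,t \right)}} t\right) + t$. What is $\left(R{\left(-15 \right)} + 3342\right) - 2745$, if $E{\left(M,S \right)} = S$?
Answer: $792$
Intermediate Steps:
$R{\left(t \right)} = t^{2} + 2 t$ ($R{\left(t \right)} = \left(t^{2} + \frac{t}{t} t\right) + t = \left(t^{2} + 1 t\right) + t = \left(t^{2} + t\right) + t = \left(t + t^{2}\right) + t = t^{2} + 2 t$)
$\left(R{\left(-15 \right)} + 3342\right) - 2745 = \left(- 15 \left(2 - 15\right) + 3342\right) - 2745 = \left(\left(-15\right) \left(-13\right) + 3342\right) - 2745 = \left(195 + 3342\right) - 2745 = 3537 - 2745 = 792$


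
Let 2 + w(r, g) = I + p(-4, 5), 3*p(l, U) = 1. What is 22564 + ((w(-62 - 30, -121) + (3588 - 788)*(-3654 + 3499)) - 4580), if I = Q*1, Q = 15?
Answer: -1248008/3 ≈ -4.1600e+5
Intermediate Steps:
p(l, U) = ⅓ (p(l, U) = (⅓)*1 = ⅓)
I = 15 (I = 15*1 = 15)
w(r, g) = 40/3 (w(r, g) = -2 + (15 + ⅓) = -2 + 46/3 = 40/3)
22564 + ((w(-62 - 30, -121) + (3588 - 788)*(-3654 + 3499)) - 4580) = 22564 + ((40/3 + (3588 - 788)*(-3654 + 3499)) - 4580) = 22564 + ((40/3 + 2800*(-155)) - 4580) = 22564 + ((40/3 - 434000) - 4580) = 22564 + (-1301960/3 - 4580) = 22564 - 1315700/3 = -1248008/3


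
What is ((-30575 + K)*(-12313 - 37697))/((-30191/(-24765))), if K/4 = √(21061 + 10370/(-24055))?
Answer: 37867065648750/30191 - 4953990600*√1686719903/8544053 ≈ 1.2304e+9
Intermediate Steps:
K = 4*√1686719903/283 (K = 4*√(21061 + 10370/(-24055)) = 4*√(21061 + 10370*(-1/24055)) = 4*√(21061 - 122/283) = 4*√(5960141/283) = 4*(√1686719903/283) = 4*√1686719903/283 ≈ 580.49)
((-30575 + K)*(-12313 - 37697))/((-30191/(-24765))) = ((-30575 + 4*√1686719903/283)*(-12313 - 37697))/((-30191/(-24765))) = ((-30575 + 4*√1686719903/283)*(-50010))/((-30191*(-1/24765))) = (1529055750 - 200040*√1686719903/283)/(30191/24765) = (1529055750 - 200040*√1686719903/283)*(24765/30191) = 37867065648750/30191 - 4953990600*√1686719903/8544053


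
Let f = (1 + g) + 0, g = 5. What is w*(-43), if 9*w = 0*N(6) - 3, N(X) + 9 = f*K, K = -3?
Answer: 43/3 ≈ 14.333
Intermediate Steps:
f = 6 (f = (1 + 5) + 0 = 6 + 0 = 6)
N(X) = -27 (N(X) = -9 + 6*(-3) = -9 - 18 = -27)
w = -⅓ (w = (0*(-27) - 3)/9 = (0 - 3)/9 = (⅑)*(-3) = -⅓ ≈ -0.33333)
w*(-43) = -⅓*(-43) = 43/3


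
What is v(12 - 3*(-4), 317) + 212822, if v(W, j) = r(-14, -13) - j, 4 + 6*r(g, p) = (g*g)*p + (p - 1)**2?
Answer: 636337/3 ≈ 2.1211e+5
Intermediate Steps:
r(g, p) = -2/3 + (-1 + p)**2/6 + p*g**2/6 (r(g, p) = -2/3 + ((g*g)*p + (p - 1)**2)/6 = -2/3 + (g**2*p + (-1 + p)**2)/6 = -2/3 + (p*g**2 + (-1 + p)**2)/6 = -2/3 + ((-1 + p)**2 + p*g**2)/6 = -2/3 + ((-1 + p)**2/6 + p*g**2/6) = -2/3 + (-1 + p)**2/6 + p*g**2/6)
v(W, j) = -1178/3 - j (v(W, j) = (-2/3 + (-1 - 13)**2/6 + (1/6)*(-13)*(-14)**2) - j = (-2/3 + (1/6)*(-14)**2 + (1/6)*(-13)*196) - j = (-2/3 + (1/6)*196 - 1274/3) - j = (-2/3 + 98/3 - 1274/3) - j = -1178/3 - j)
v(12 - 3*(-4), 317) + 212822 = (-1178/3 - 1*317) + 212822 = (-1178/3 - 317) + 212822 = -2129/3 + 212822 = 636337/3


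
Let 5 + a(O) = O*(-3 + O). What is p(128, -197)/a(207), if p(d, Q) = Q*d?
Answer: -25216/42223 ≈ -0.59721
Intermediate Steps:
a(O) = -5 + O*(-3 + O)
p(128, -197)/a(207) = (-197*128)/(-5 + 207**2 - 3*207) = -25216/(-5 + 42849 - 621) = -25216/42223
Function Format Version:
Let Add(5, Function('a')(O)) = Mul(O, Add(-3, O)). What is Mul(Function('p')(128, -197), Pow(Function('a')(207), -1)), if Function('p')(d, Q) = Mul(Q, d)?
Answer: Rational(-25216, 42223) ≈ -0.59721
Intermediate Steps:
Function('a')(O) = Add(-5, Mul(O, Add(-3, O)))
Mul(Function('p')(128, -197), Pow(Function('a')(207), -1)) = Mul(Mul(-197, 128), Pow(Add(-5, Pow(207, 2), Mul(-3, 207)), -1)) = Mul(-25216, Pow(Add(-5, 42849, -621), -1)) = Mul(-25216, Pow(42223, -1)) = Mul(-25216, Rational(1, 42223)) = Rational(-25216, 42223)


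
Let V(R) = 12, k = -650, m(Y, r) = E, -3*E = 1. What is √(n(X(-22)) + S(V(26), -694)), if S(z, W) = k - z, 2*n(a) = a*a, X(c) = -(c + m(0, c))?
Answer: I*√14854/6 ≈ 20.313*I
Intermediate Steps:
E = -⅓ (E = -⅓*1 = -⅓ ≈ -0.33333)
m(Y, r) = -⅓
X(c) = ⅓ - c (X(c) = -(c - ⅓) = -(-⅓ + c) = ⅓ - c)
n(a) = a²/2 (n(a) = (a*a)/2 = a²/2)
S(z, W) = -650 - z
√(n(X(-22)) + S(V(26), -694)) = √((⅓ - 1*(-22))²/2 + (-650 - 1*12)) = √((⅓ + 22)²/2 + (-650 - 12)) = √((67/3)²/2 - 662) = √((½)*(4489/9) - 662) = √(4489/18 - 662) = √(-7427/18) = I*√14854/6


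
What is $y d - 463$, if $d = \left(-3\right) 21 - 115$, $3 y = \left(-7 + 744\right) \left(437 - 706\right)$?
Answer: $\frac{35287645}{3} \approx 1.1763 \cdot 10^{7}$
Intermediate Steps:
$y = - \frac{198253}{3}$ ($y = \frac{\left(-7 + 744\right) \left(437 - 706\right)}{3} = \frac{737 \left(-269\right)}{3} = \frac{1}{3} \left(-198253\right) = - \frac{198253}{3} \approx -66084.0$)
$d = -178$ ($d = -63 - 115 = -178$)
$y d - 463 = \left(- \frac{198253}{3}\right) \left(-178\right) - 463 = \frac{35289034}{3} - 463 = \frac{35287645}{3}$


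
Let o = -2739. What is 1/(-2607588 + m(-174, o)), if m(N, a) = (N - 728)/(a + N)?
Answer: -2913/7595902942 ≈ -3.8350e-7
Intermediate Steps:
m(N, a) = (-728 + N)/(N + a)
1/(-2607588 + m(-174, o)) = 1/(-2607588 + (-728 - 174)/(-174 - 2739)) = 1/(-2607588 - 902/(-2913)) = 1/(-2607588 - 1/2913*(-902)) = 1/(-2607588 + 902/2913) = 1/(-7595902942/2913) = -2913/7595902942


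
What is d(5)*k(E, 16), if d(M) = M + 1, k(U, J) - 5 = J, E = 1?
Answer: 126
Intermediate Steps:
k(U, J) = 5 + J
d(M) = 1 + M
d(5)*k(E, 16) = (1 + 5)*(5 + 16) = 6*21 = 126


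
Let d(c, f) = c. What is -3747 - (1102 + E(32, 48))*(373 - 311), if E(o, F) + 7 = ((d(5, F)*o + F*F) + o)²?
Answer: -386332629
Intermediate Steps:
E(o, F) = -7 + (F² + 6*o)² (E(o, F) = -7 + ((5*o + F*F) + o)² = -7 + ((5*o + F²) + o)² = -7 + ((F² + 5*o) + o)² = -7 + (F² + 6*o)²)
-3747 - (1102 + E(32, 48))*(373 - 311) = -3747 - (1102 + (-7 + (48² + 6*32)²))*(373 - 311) = -3747 - (1102 + (-7 + (2304 + 192)²))*62 = -3747 - (1102 + (-7 + 2496²))*62 = -3747 - (1102 + (-7 + 6230016))*62 = -3747 - (1102 + 6230009)*62 = -3747 - 6231111*62 = -3747 - 1*386328882 = -3747 - 386328882 = -386332629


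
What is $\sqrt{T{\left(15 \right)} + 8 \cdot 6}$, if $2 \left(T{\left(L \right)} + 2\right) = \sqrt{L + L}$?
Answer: $\frac{\sqrt{184 + 2 \sqrt{30}}}{2} \approx 6.9813$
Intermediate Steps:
$T{\left(L \right)} = -2 + \frac{\sqrt{2} \sqrt{L}}{2}$ ($T{\left(L \right)} = -2 + \frac{\sqrt{L + L}}{2} = -2 + \frac{\sqrt{2 L}}{2} = -2 + \frac{\sqrt{2} \sqrt{L}}{2}$)
$\sqrt{T{\left(15 \right)} + 8 \cdot 6} = \sqrt{\left(-2 + \frac{\sqrt{2} \sqrt{15}}{2}\right) + 8 \cdot 6} = \sqrt{\left(-2 + \frac{\sqrt{30}}{2}\right) + 48} = \sqrt{46 + \frac{\sqrt{30}}{2}}$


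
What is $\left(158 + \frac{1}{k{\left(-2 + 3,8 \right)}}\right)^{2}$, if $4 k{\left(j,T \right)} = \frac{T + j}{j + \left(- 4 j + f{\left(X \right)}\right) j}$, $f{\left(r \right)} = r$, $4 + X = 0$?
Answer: $\frac{1943236}{81} \approx 23991.0$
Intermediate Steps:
$X = -4$ ($X = -4 + 0 = -4$)
$k{\left(j,T \right)} = \frac{T + j}{4 \left(j + j \left(-4 - 4 j\right)\right)}$ ($k{\left(j,T \right)} = \frac{\left(T + j\right) \frac{1}{j + \left(- 4 j - 4\right) j}}{4} = \frac{\left(T + j\right) \frac{1}{j + \left(-4 - 4 j\right) j}}{4} = \frac{\left(T + j\right) \frac{1}{j + j \left(-4 - 4 j\right)}}{4} = \frac{\frac{1}{j + j \left(-4 - 4 j\right)} \left(T + j\right)}{4} = \frac{T + j}{4 \left(j + j \left(-4 - 4 j\right)\right)}$)
$\left(158 + \frac{1}{k{\left(-2 + 3,8 \right)}}\right)^{2} = \left(158 + \frac{1}{\frac{1}{4} \frac{1}{-2 + 3} \frac{1}{3 + 4 \left(-2 + 3\right)} \left(\left(-1\right) 8 - \left(-2 + 3\right)\right)}\right)^{2} = \left(158 + \frac{1}{\frac{1}{4} \cdot 1^{-1} \frac{1}{3 + 4 \cdot 1} \left(-8 - 1\right)}\right)^{2} = \left(158 + \frac{1}{\frac{1}{4} \cdot 1 \frac{1}{3 + 4} \left(-8 - 1\right)}\right)^{2} = \left(158 + \frac{1}{\frac{1}{4} \cdot 1 \cdot \frac{1}{7} \left(-9\right)}\right)^{2} = \left(158 + \frac{1}{- \frac{9}{28}}\right)^{2} = \left(158 - \frac{28}{9}\right)^{2} = \left(\frac{1394}{9}\right)^{2} = \frac{1943236}{81}$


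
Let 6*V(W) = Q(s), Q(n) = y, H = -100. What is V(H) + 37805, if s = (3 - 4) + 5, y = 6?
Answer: 37806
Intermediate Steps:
s = 4 (s = -1 + 5 = 4)
Q(n) = 6
V(W) = 1 (V(W) = (⅙)*6 = 1)
V(H) + 37805 = 1 + 37805 = 37806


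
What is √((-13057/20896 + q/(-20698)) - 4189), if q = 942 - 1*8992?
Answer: I*√12244411882151188906/54063176 ≈ 64.724*I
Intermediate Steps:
q = -8050 (q = 942 - 8992 = -8050)
√((-13057/20896 + q/(-20698)) - 4189) = √((-13057/20896 - 8050/(-20698)) - 4189) = √((-13057*1/20896 - 8050*(-1/20698)) - 4189) = √((-13057/20896 + 4025/10349) - 4189) = √(-51020493/216252704 - 4189) = √(-905933597549/216252704) = I*√12244411882151188906/54063176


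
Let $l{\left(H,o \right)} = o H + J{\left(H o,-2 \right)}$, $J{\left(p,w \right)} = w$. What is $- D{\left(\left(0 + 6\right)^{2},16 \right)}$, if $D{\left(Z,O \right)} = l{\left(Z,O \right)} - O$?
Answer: $-558$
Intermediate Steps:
$l{\left(H,o \right)} = -2 + H o$ ($l{\left(H,o \right)} = o H - 2 = H o - 2 = -2 + H o$)
$D{\left(Z,O \right)} = -2 - O + O Z$ ($D{\left(Z,O \right)} = \left(-2 + Z O\right) - O = \left(-2 + O Z\right) - O = -2 - O + O Z$)
$- D{\left(\left(0 + 6\right)^{2},16 \right)} = - (-2 - 16 + 16 \left(0 + 6\right)^{2}) = - (-2 - 16 + 16 \cdot 6^{2}) = - (-2 - 16 + 16 \cdot 36) = - (-2 - 16 + 576) = \left(-1\right) 558 = -558$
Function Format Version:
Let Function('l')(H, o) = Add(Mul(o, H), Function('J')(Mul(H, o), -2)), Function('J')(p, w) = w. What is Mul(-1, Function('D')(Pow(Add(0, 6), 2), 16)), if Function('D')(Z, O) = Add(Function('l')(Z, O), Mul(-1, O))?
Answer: -558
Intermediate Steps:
Function('l')(H, o) = Add(-2, Mul(H, o)) (Function('l')(H, o) = Add(Mul(o, H), -2) = Add(Mul(H, o), -2) = Add(-2, Mul(H, o)))
Function('D')(Z, O) = Add(-2, Mul(-1, O), Mul(O, Z)) (Function('D')(Z, O) = Add(Add(-2, Mul(Z, O)), Mul(-1, O)) = Add(Add(-2, Mul(O, Z)), Mul(-1, O)) = Add(-2, Mul(-1, O), Mul(O, Z)))
Mul(-1, Function('D')(Pow(Add(0, 6), 2), 16)) = Mul(-1, Add(-2, Mul(-1, 16), Mul(16, Pow(Add(0, 6), 2)))) = Mul(-1, Add(-2, -16, Mul(16, Pow(6, 2)))) = Mul(-1, Add(-2, -16, Mul(16, 36))) = Mul(-1, Add(-2, -16, 576)) = Mul(-1, 558) = -558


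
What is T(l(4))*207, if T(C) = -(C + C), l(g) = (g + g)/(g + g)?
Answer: -414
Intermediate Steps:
l(g) = 1 (l(g) = (2*g)/((2*g)) = (2*g)*(1/(2*g)) = 1)
T(C) = -2*C
T(l(4))*207 = -2*1*207 = -2*207 = -414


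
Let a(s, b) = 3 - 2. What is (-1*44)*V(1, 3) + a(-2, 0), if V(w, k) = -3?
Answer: 133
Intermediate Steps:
a(s, b) = 1
(-1*44)*V(1, 3) + a(-2, 0) = -1*44*(-3) + 1 = -44*(-3) + 1 = 132 + 1 = 133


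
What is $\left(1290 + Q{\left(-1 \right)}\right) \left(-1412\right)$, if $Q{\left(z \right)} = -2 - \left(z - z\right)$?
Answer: $-1818656$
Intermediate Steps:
$Q{\left(z \right)} = -2$ ($Q{\left(z \right)} = -2 - 0 = -2 + 0 = -2$)
$\left(1290 + Q{\left(-1 \right)}\right) \left(-1412\right) = \left(1290 - 2\right) \left(-1412\right) = 1288 \left(-1412\right) = -1818656$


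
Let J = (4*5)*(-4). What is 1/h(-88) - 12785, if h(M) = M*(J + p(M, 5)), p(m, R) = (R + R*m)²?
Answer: -212803256601/16644760 ≈ -12785.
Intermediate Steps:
J = -80 (J = 20*(-4) = -80)
h(M) = M*(-80 + 25*(1 + M)²) (h(M) = M*(-80 + 5²*(1 + M)²) = M*(-80 + 25*(1 + M)²))
1/h(-88) - 12785 = 1/(5*(-88)*(-16 + 5*(1 - 88)²)) - 12785 = 1/(5*(-88)*(-16 + 5*(-87)²)) - 12785 = 1/(5*(-88)*(-16 + 5*7569)) - 12785 = 1/(5*(-88)*(-16 + 37845)) - 12785 = 1/(5*(-88)*37829) - 12785 = 1/(-16644760) - 12785 = -1/16644760 - 12785 = -212803256601/16644760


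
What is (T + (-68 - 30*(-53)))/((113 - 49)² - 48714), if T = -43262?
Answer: 20870/22309 ≈ 0.93550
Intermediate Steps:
(T + (-68 - 30*(-53)))/((113 - 49)² - 48714) = (-43262 + (-68 - 30*(-53)))/((113 - 49)² - 48714) = (-43262 + (-68 + 1590))/(64² - 48714) = (-43262 + 1522)/(4096 - 48714) = -41740/(-44618) = -41740*(-1/44618) = 20870/22309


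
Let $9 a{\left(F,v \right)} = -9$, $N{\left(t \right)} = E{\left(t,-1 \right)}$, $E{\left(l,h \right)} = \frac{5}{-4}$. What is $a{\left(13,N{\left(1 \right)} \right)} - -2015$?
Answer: $2014$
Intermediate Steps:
$E{\left(l,h \right)} = - \frac{5}{4}$ ($E{\left(l,h \right)} = 5 \left(- \frac{1}{4}\right) = - \frac{5}{4}$)
$N{\left(t \right)} = - \frac{5}{4}$
$a{\left(F,v \right)} = -1$ ($a{\left(F,v \right)} = \frac{1}{9} \left(-9\right) = -1$)
$a{\left(13,N{\left(1 \right)} \right)} - -2015 = -1 - -2015 = -1 + 2015 = 2014$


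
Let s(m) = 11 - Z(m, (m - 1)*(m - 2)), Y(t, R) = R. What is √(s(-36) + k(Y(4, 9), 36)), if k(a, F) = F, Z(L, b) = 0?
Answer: √47 ≈ 6.8557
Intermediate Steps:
s(m) = 11 (s(m) = 11 - 1*0 = 11 + 0 = 11)
√(s(-36) + k(Y(4, 9), 36)) = √(11 + 36) = √47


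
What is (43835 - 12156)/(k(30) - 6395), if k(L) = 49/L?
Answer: -950370/191801 ≈ -4.9550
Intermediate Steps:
(43835 - 12156)/(k(30) - 6395) = (43835 - 12156)/(49/30 - 6395) = 31679/(49*(1/30) - 6395) = 31679/(49/30 - 6395) = 31679/(-191801/30) = 31679*(-30/191801) = -950370/191801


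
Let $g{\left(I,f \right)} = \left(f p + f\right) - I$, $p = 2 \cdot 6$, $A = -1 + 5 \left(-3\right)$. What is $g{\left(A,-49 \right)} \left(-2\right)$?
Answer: $1242$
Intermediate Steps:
$A = -16$ ($A = -1 - 15 = -16$)
$p = 12$
$g{\left(I,f \right)} = - I + 13 f$ ($g{\left(I,f \right)} = \left(f 12 + f\right) - I = \left(12 f + f\right) - I = 13 f - I = - I + 13 f$)
$g{\left(A,-49 \right)} \left(-2\right) = \left(\left(-1\right) \left(-16\right) + 13 \left(-49\right)\right) \left(-2\right) = \left(16 - 637\right) \left(-2\right) = \left(-621\right) \left(-2\right) = 1242$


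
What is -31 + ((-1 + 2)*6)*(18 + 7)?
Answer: 119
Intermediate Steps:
-31 + ((-1 + 2)*6)*(18 + 7) = -31 + (1*6)*25 = -31 + 6*25 = -31 + 150 = 119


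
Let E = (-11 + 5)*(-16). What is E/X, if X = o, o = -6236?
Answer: -24/1559 ≈ -0.015394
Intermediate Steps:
E = 96 (E = -6*(-16) = 96)
X = -6236
E/X = 96/(-6236) = 96*(-1/6236) = -24/1559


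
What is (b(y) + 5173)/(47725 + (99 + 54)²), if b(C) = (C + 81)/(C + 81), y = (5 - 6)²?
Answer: 2587/35567 ≈ 0.072736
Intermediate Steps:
y = 1 (y = (-1)² = 1)
b(C) = 1 (b(C) = (81 + C)/(81 + C) = 1)
(b(y) + 5173)/(47725 + (99 + 54)²) = (1 + 5173)/(47725 + (99 + 54)²) = 5174/(47725 + 153²) = 5174/(47725 + 23409) = 5174/71134 = 5174*(1/71134) = 2587/35567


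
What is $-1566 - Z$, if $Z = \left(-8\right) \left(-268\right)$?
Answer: $-3710$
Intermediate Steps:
$Z = 2144$
$-1566 - Z = -1566 - 2144 = -3710$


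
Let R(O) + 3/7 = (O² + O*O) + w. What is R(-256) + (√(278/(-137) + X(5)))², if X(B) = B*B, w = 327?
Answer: 126033259/959 ≈ 1.3142e+5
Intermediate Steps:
X(B) = B²
R(O) = 2286/7 + 2*O² (R(O) = -3/7 + ((O² + O*O) + 327) = -3/7 + ((O² + O²) + 327) = -3/7 + (2*O² + 327) = -3/7 + (327 + 2*O²) = 2286/7 + 2*O²)
R(-256) + (√(278/(-137) + X(5)))² = (2286/7 + 2*(-256)²) + (√(278/(-137) + 5²))² = (2286/7 + 2*65536) + (√(278*(-1/137) + 25))² = (2286/7 + 131072) + (√(-278/137 + 25))² = 919790/7 + (√(3147/137))² = 919790/7 + (√431139/137)² = 919790/7 + 3147/137 = 126033259/959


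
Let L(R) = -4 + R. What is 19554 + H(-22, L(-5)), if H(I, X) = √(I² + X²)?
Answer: 19554 + √565 ≈ 19578.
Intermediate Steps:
19554 + H(-22, L(-5)) = 19554 + √((-22)² + (-4 - 5)²) = 19554 + √(484 + (-9)²) = 19554 + √(484 + 81) = 19554 + √565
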